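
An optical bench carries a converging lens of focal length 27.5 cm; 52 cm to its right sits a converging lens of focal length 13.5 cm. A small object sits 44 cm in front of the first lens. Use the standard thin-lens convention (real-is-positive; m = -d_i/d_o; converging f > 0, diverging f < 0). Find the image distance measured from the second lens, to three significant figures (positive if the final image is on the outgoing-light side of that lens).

Applying the thin-lens equation to the first lens, 1/27.5 = 1/44 + 1/d_i1, which gives d_i1 = 73.333 cm.
Since 73.333 cm > 52 cm, the first image lies past the second lens and serves as a virtual object: d_o2 = L - d_i1 = -21.333 cm.
Applying the thin-lens equation again with f_2 = 13.5 cm and d_o2 = -21.333 cm gives d_i2 = 8.268 cm.

8.27 cm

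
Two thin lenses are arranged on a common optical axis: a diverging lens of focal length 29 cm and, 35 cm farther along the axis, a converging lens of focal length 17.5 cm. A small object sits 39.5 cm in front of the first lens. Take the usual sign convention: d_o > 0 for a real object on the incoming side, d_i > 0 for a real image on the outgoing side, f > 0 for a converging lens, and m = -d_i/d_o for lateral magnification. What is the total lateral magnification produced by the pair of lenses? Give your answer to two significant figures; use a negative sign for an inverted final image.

Applying the thin-lens equation to the first lens, 1/(-29) = 1/39.5 + 1/d_i1, which gives d_i1 = -16.723 cm.
Its lateral magnification is m_1 = -d_i1/d_o1 = -(-16.723)/39.5 = 0.4234.
With d_i1 < 0 the first image is virtual and lies on the object side; the object distance for lens 2 is d_o2 = 35 - (-16.723) = 51.723 cm.
Applying the thin-lens equation again with f_2 = 17.5 cm and d_o2 = 51.723 cm gives d_i2 = 26.449 cm.
m_2 = -(26.449)/(51.723) = -0.5114.
The system's lateral magnification is m_1 m_2 = (0.4234)(-0.5114) = -0.2165.

-0.22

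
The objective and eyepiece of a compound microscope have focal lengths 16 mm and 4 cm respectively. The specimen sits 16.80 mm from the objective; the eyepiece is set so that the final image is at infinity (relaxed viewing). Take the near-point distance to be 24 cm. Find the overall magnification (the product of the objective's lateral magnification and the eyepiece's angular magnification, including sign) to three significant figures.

-120

Convert to cm: f_obj = 16 mm = 1.6 cm; d_o = 16.80 mm = 1.68 cm.
Objective: 1/d_i = 1/f_obj - 1/d_o = 1/1.6 - 1/1.68 = 0.02976 cm^-1, so d_i = 33.600 cm.
m_obj = -d_i/d_o = -33.600/1.68 = -20.000.
Eyepiece angular magnification (image at infinity): M_eye = D/f_e = 24/4 = 6.000.
Overall M = m_obj x M_eye = (-20.000)(6.000) = -120.00.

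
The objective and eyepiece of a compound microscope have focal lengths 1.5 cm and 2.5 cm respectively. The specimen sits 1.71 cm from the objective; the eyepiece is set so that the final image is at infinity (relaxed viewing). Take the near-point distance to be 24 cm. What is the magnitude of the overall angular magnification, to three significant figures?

68.6

Objective: 1/d_i = 1/f_obj - 1/d_o = 1/1.5 - 1/1.71 = 0.08187 cm^-1, so d_i = 12.214 cm.
m_obj = -d_i/d_o = -12.214/1.71 = -7.143.
Eyepiece angular magnification (image at infinity): M_eye = D/f_e = 24/2.5 = 9.600.
Overall M = m_obj x M_eye = (-7.143)(9.600) = -68.57.
|M| = 68.57.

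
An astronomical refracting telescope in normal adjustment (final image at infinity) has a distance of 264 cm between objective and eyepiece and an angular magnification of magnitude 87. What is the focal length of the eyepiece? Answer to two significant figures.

3.0 cm

In normal adjustment the tube length equals f_obj + f_eye and |M| = f_obj/f_eye.
So f_obj = 87 f_eye and 87 f_eye + f_eye = 264 cm, giving f_eye = 264/88 = 3.000 cm and f_obj = 261.000 cm.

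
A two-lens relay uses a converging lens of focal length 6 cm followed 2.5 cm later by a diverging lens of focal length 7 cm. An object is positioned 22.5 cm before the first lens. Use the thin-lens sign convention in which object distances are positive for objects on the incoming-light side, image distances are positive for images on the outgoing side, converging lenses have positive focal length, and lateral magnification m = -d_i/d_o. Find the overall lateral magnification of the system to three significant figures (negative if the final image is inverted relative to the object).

Applying the thin-lens equation to the first lens, 1/6 = 1/22.5 + 1/d_i1, which gives d_i1 = 8.182 cm.
Its lateral magnification is m_1 = -d_i1/d_o1 = -(8.182)/22.5 = -0.3636.
This image would form 8.182 cm past lens 1, i.e. 5.682 cm beyond lens 2, so it is a virtual object for lens 2: d_o2 = 2.5 - 8.182 = -5.682 cm.
Applying the thin-lens equation again with f_2 = -7 cm and d_o2 = -5.682 cm gives d_i2 = 30.172 cm.
m_2 = -(30.172)/(-5.682) = 5.3103.
Total m = m_1 x m_2 = (-0.3636)(5.3103) = -1.9310.

-1.93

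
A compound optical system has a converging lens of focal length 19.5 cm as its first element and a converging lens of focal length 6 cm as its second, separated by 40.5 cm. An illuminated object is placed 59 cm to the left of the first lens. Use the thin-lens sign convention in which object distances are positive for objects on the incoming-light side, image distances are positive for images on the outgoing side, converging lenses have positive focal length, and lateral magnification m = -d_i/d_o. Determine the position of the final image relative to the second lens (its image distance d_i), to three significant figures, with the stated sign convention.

Applying the thin-lens equation to the first lens, 1/19.5 = 1/59 + 1/d_i1, which gives d_i1 = 29.127 cm.
Object distance for lens 2: d_o2 = 40.5 - 29.127 = 11.373 cm.
Applying the thin-lens equation again with f_2 = 6 cm and d_o2 = 11.373 cm gives d_i2 = 12.700 cm.

12.7 cm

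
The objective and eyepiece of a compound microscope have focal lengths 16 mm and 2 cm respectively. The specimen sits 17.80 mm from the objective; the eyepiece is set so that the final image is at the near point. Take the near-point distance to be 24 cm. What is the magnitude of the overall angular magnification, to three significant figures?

116

Convert to cm: f_obj = 16 mm = 1.6 cm; d_o = 17.80 mm = 1.78 cm.
Objective: 1/d_i = 1/f_obj - 1/d_o = 1/1.6 - 1/1.78 = 0.06320 cm^-1, so d_i = 15.822 cm.
m_obj = -d_i/d_o = -15.822/1.78 = -8.889.
Eyepiece angular magnification (image at near point): M_eye = 1 + D/f_e = 1 + 24/2 = 13.000.
Overall M = m_obj x M_eye = (-8.889)(13.000) = -115.56.
|M| = 115.56.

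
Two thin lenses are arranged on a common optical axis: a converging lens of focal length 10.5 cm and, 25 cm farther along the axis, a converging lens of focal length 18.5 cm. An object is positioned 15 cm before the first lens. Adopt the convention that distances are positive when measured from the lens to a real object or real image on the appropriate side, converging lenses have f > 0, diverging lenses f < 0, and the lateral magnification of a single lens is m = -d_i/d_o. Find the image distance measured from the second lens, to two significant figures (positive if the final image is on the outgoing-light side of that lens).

Applying the thin-lens equation to the first lens, 1/10.5 = 1/15 + 1/d_i1, which gives d_i1 = 35.000 cm.
This image would form 35.000 cm past lens 1, i.e. 10.000 cm beyond lens 2, so it is a virtual object for lens 2: d_o2 = 25 - 35.000 = -10.000 cm.
Applying the thin-lens equation again with f_2 = 18.5 cm and d_o2 = -10.000 cm gives d_i2 = 6.491 cm.

6.5 cm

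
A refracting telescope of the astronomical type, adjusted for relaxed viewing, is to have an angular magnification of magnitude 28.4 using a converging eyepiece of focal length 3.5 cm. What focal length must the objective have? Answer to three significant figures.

99.4 cm

|M| = f_obj/|f_eye|, so f_obj = |M| x |f_eye| = 28.4 x 3.5 = 99.400 cm.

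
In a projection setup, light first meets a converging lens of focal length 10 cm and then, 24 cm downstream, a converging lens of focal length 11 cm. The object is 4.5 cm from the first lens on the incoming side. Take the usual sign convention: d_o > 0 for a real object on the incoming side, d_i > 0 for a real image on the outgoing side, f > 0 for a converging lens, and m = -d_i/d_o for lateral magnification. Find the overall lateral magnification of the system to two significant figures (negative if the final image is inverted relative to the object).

Applying the thin-lens equation to the first lens, 1/10 = 1/4.5 + 1/d_i1, which gives d_i1 = -8.182 cm.
Its lateral magnification is m_1 = -d_i1/d_o1 = -(-8.182)/4.5 = 1.8182.
With d_i1 < 0 the first image is virtual and lies on the object side; the object distance for lens 2 is d_o2 = 24 - (-8.182) = 32.182 cm.
Applying the thin-lens equation again with f_2 = 11 cm and d_o2 = 32.182 cm gives d_i2 = 16.712 cm.
m_2 = -(16.712)/(32.182) = -0.5193.
Total m = m_1 x m_2 = (1.8182)(-0.5193) = -0.9442.

-0.94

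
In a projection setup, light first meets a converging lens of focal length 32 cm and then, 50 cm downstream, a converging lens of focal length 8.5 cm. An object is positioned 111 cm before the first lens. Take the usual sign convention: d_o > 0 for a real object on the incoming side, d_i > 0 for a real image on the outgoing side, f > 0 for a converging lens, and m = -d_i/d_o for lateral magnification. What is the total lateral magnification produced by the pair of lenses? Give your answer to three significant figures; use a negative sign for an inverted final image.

-0.995

Applying the thin-lens equation to the first lens, 1/32 = 1/111 + 1/d_i1, which gives d_i1 = 44.962 cm.
Its lateral magnification is m_1 = -d_i1/d_o1 = -(44.962)/111 = -0.4051.
Object distance for lens 2: d_o2 = 50 - 44.962 = 5.038 cm.
Applying the thin-lens equation again with f_2 = 8.5 cm and d_o2 = 5.038 cm gives d_i2 = -12.369 cm.
m_2 = -(-12.369)/(5.038) = 2.4552.
Total m = m_1 x m_2 = (-0.4051)(2.4552) = -0.9945.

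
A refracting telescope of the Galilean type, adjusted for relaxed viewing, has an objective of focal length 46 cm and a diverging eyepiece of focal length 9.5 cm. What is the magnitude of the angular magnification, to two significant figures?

|M| = f_obj/|f_eye| = 46/9.5 = 4.842.

4.8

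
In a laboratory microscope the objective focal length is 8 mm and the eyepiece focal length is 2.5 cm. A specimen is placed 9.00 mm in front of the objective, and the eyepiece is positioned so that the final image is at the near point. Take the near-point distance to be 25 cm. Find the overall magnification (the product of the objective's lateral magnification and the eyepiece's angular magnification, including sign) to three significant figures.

Convert to cm: f_obj = 8 mm = 0.8 cm; d_o = 9.00 mm = 0.90 cm.
Objective: 1/d_i = 1/f_obj - 1/d_o = 1/0.8 - 1/0.90 = 0.13889 cm^-1, so d_i = 7.200 cm.
m_obj = -d_i/d_o = -7.200/0.90 = -8.000.
Eyepiece angular magnification (image at near point): M_eye = 1 + D/f_e = 1 + 25/2.5 = 11.000.
Overall M = m_obj x M_eye = (-8.000)(11.000) = -88.00.

-88.0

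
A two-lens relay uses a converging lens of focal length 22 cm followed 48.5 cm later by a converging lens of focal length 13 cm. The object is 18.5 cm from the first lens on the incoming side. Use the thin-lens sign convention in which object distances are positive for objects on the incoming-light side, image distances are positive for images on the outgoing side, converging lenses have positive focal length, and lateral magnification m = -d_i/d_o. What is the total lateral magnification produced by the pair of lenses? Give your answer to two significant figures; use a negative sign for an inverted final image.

Applying the thin-lens equation to the first lens, 1/22 = 1/18.5 + 1/d_i1, which gives d_i1 = -116.286 cm.
Its lateral magnification is m_1 = -d_i1/d_o1 = -(-116.286)/18.5 = 6.2857.
The intermediate image is virtual, 116.286 cm to the left of lens 1, so d_o2 = L - d_i1 = 48.5 - (-116.286) = 164.786 cm.
Applying the thin-lens equation again with f_2 = 13 cm and d_o2 = 164.786 cm gives d_i2 = 14.113 cm.
m_2 = -(14.113)/(164.786) = -0.0856.
Total m = m_1 x m_2 = (6.2857)(-0.0856) = -0.5384.

-0.54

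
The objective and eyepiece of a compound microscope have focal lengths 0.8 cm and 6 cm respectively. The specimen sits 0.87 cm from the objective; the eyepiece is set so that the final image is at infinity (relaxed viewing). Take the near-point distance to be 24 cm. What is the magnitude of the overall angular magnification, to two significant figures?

46

Objective: 1/d_i = 1/f_obj - 1/d_o = 1/0.8 - 1/0.87 = 0.10057 cm^-1, so d_i = 9.943 cm.
m_obj = -d_i/d_o = -9.943/0.87 = -11.429.
Eyepiece angular magnification (image at infinity): M_eye = D/f_e = 24/6 = 4.000.
Overall M = m_obj x M_eye = (-11.429)(4.000) = -45.71.
|M| = 45.71.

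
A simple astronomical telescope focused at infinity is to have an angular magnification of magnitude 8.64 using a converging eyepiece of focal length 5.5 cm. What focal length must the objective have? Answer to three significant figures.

|M| = f_obj/|f_eye|, so f_obj = |M| x |f_eye| = 8.64 x 5.5 = 47.520 cm.

47.5 cm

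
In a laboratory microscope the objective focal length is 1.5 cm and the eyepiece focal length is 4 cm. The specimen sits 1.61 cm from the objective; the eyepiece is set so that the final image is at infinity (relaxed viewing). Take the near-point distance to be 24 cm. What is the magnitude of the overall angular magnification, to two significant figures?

Objective: 1/d_i = 1/f_obj - 1/d_o = 1/1.5 - 1/1.61 = 0.04555 cm^-1, so d_i = 21.955 cm.
m_obj = -d_i/d_o = -21.955/1.61 = -13.636.
Eyepiece angular magnification (image at infinity): M_eye = D/f_e = 24/4 = 6.000.
Overall M = m_obj x M_eye = (-13.636)(6.000) = -81.82.
|M| = 81.82.

82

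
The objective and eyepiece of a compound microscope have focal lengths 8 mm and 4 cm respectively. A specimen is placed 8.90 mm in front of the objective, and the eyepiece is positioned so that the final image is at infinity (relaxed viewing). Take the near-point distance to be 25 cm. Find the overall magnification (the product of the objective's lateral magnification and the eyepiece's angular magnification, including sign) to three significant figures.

-55.6

Convert to cm: f_obj = 8 mm = 0.8 cm; d_o = 8.90 mm = 0.89 cm.
Objective: 1/d_i = 1/f_obj - 1/d_o = 1/0.8 - 1/0.89 = 0.12640 cm^-1, so d_i = 7.911 cm.
m_obj = -d_i/d_o = -7.911/0.89 = -8.889.
Eyepiece angular magnification (image at infinity): M_eye = D/f_e = 25/4 = 6.250.
Overall M = m_obj x M_eye = (-8.889)(6.250) = -55.56.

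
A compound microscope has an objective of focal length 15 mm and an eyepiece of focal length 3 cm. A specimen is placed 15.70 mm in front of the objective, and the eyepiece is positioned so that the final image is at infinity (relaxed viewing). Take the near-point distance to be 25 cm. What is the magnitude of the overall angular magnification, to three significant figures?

Convert to cm: f_obj = 15 mm = 1.5 cm; d_o = 15.70 mm = 1.57 cm.
Objective: 1/d_i = 1/f_obj - 1/d_o = 1/1.5 - 1/1.57 = 0.02972 cm^-1, so d_i = 33.643 cm.
m_obj = -d_i/d_o = -33.643/1.57 = -21.429.
Eyepiece angular magnification (image at infinity): M_eye = D/f_e = 25/3 = 8.333.
Overall M = m_obj x M_eye = (-21.429)(8.333) = -178.57.
|M| = 178.57.

179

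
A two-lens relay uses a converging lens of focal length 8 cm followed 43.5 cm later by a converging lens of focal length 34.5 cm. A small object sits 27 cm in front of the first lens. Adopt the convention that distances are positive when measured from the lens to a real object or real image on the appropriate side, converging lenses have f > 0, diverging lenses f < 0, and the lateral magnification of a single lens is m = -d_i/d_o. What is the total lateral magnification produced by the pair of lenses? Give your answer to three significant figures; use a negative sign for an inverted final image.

Applying the thin-lens equation to the first lens, 1/8 = 1/27 + 1/d_i1, which gives d_i1 = 11.368 cm.
Its lateral magnification is m_1 = -d_i1/d_o1 = -(11.368)/27 = -0.4211.
That image sits 32.132 cm in front of the second lens, so d_o2 = 32.132 cm.
Applying the thin-lens equation again with f_2 = 34.5 cm and d_o2 = 32.132 cm gives d_i2 = -468.050 cm.
m_2 = -(-468.050)/(32.132) = 14.5667.
Total m = m_1 x m_2 = (-0.4211)(14.5667) = -6.1333.

-6.13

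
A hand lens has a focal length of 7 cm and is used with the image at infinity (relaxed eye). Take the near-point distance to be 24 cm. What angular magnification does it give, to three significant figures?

M = D/f = 24/7 = 3.429.

3.43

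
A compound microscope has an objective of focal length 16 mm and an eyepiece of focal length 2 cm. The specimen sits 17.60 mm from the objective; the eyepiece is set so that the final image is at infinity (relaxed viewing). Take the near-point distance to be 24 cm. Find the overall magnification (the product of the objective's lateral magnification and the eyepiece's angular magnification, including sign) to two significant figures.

-120

Convert to cm: f_obj = 16 mm = 1.6 cm; d_o = 17.60 mm = 1.76 cm.
Objective: 1/d_i = 1/f_obj - 1/d_o = 1/1.6 - 1/1.76 = 0.05682 cm^-1, so d_i = 17.600 cm.
m_obj = -d_i/d_o = -17.600/1.76 = -10.000.
Eyepiece angular magnification (image at infinity): M_eye = D/f_e = 24/2 = 12.000.
Overall M = m_obj x M_eye = (-10.000)(12.000) = -120.00.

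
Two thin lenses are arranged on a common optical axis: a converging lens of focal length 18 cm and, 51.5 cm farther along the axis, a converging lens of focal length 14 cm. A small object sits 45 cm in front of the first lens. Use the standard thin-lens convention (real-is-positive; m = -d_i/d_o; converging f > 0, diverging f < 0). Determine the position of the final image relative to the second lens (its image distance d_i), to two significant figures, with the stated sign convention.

First lens: d_i1 = 1/(1/18 - 1/45) = 30.000 cm.
That image sits 21.500 cm in front of the second lens, so d_o2 = 21.500 cm.
Second lens: d_i2 = 1/(1/14 - 1/(21.500)) = 40.133 cm.

40 cm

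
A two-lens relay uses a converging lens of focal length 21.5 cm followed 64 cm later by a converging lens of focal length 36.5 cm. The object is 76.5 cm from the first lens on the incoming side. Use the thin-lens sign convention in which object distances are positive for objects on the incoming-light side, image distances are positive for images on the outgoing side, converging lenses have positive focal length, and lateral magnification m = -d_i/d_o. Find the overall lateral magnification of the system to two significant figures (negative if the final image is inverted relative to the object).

-5.9

First lens: d_i1 = 1/(1/21.5 - 1/76.5) = 29.905 cm.
m_1 = -(29.905)/76.5 = -0.3909.
That image sits 34.095 cm in front of the second lens, so d_o2 = 34.095 cm.
Second lens: d_i2 = 1/(1/36.5 - 1/(34.095)) = -517.555 cm.
m_2 = -(-517.555)/(34.095) = 15.1796.
The system's lateral magnification is m_1 m_2 = (-0.3909)(15.1796) = -5.9338.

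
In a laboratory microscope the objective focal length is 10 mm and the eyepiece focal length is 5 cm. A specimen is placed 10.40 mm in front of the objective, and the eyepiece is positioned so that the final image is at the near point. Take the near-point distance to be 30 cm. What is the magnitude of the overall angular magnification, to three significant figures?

Convert to cm: f_obj = 10 mm = 1 cm; d_o = 10.40 mm = 1.04 cm.
Objective: 1/d_i = 1/f_obj - 1/d_o = 1/1 - 1/1.04 = 0.03846 cm^-1, so d_i = 26.000 cm.
m_obj = -d_i/d_o = -26.000/1.04 = -25.000.
Eyepiece angular magnification (image at near point): M_eye = 1 + D/f_e = 1 + 30/5 = 7.000.
Overall M = m_obj x M_eye = (-25.000)(7.000) = -175.00.
|M| = 175.00.

175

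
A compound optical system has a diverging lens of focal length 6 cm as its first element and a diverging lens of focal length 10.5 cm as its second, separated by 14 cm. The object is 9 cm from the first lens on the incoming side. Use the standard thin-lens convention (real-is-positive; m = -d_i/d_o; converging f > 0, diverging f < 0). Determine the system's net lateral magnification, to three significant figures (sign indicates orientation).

0.149

Lens 1: 1/d_i1 = 1/f_1 - 1/d_o1 = 1/(-6) - 1/9 = -0.27778 cm^-1, so d_i1 = -3.600 cm.
m_1 = -(-3.600)/9 = 0.4000.
With d_i1 < 0 the first image is virtual and lies on the object side; the object distance for lens 2 is d_o2 = 14 - (-3.600) = 17.600 cm.
Lens 2: 1/d_i2 = 1/f_2 - 1/d_o2 = 1/(-10.5) - 1/(17.600) = -0.15206 cm^-1, so d_i2 = -6.577 cm.
m_2 = -(-6.577)/(17.600) = 0.3737.
The system's lateral magnification is m_1 m_2 = (0.4000)(0.3737) = 0.1495.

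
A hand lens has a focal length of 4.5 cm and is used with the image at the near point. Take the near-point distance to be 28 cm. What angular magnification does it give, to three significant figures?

7.22

M = 1 + D/f = 1 + 28/4.5 = 7.222.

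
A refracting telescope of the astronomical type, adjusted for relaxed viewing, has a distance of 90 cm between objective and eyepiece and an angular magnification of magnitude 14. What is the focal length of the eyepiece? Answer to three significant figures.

In normal adjustment the tube length equals f_obj + f_eye and |M| = f_obj/f_eye.
So f_obj = 14 f_eye and 14 f_eye + f_eye = 90 cm, giving f_eye = 90/15 = 6.000 cm and f_obj = 84.000 cm.

6.00 cm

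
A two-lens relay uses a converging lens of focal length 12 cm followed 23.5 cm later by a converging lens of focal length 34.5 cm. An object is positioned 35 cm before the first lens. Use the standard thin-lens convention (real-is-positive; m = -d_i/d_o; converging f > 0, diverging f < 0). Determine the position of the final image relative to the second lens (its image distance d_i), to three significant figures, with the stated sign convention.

-6.18 cm

Lens 1: 1/d_i1 = 1/f_1 - 1/d_o1 = 1/12 - 1/35 = 0.05476 cm^-1, so d_i1 = 18.261 cm.
That image sits 5.239 cm in front of the second lens, so d_o2 = 5.239 cm.
Lens 2: 1/d_i2 = 1/f_2 - 1/d_o2 = 1/34.5 - 1/(5.239) = -0.16189 cm^-1, so d_i2 = -6.177 cm.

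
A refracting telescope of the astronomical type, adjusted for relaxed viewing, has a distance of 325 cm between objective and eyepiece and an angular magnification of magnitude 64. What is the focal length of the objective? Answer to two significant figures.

In normal adjustment the tube length equals f_obj + f_eye and |M| = f_obj/f_eye.
So f_obj = 64 f_eye and 64 f_eye + f_eye = 325 cm, giving f_eye = 325/65 = 5.000 cm and f_obj = 320.000 cm.

320 cm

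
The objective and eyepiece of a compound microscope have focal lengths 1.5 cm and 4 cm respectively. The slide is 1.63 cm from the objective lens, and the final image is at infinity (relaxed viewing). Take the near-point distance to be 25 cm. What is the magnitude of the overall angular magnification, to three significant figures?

Objective: 1/d_i = 1/f_obj - 1/d_o = 1/1.5 - 1/1.63 = 0.05317 cm^-1, so d_i = 18.808 cm.
m_obj = -d_i/d_o = -18.808/1.63 = -11.538.
Eyepiece angular magnification (image at infinity): M_eye = D/f_e = 25/4 = 6.250.
Overall M = m_obj x M_eye = (-11.538)(6.250) = -72.12.
|M| = 72.12.

72.1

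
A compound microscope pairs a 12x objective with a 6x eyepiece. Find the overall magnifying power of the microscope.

The overall magnification of a compound microscope is the product of the objective and eyepiece magnifications:
M = M_obj x M_eye = 12 x 6 = 72.

72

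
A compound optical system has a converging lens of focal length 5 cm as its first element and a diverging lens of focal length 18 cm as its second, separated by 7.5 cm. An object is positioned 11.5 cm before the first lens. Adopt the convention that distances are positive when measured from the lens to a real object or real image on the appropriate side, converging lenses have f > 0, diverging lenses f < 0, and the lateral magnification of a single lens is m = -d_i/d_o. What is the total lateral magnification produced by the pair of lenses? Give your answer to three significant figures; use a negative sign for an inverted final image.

First lens: d_i1 = 1/(1/5 - 1/11.5) = 8.846 cm.
m_1 = -(8.846)/11.5 = -0.7692.
Since 8.846 cm > 7.5 cm, the first image lies past the second lens and serves as a virtual object: d_o2 = L - d_i1 = -1.346 cm.
Second lens: d_i2 = 1/(1/(-18) - 1/(-1.346)) = 1.455 cm.
m_2 = -(1.455)/(-1.346) = 1.0808.
Total m = m_1 x m_2 = (-0.7692)(1.0808) = -0.8314.

-0.831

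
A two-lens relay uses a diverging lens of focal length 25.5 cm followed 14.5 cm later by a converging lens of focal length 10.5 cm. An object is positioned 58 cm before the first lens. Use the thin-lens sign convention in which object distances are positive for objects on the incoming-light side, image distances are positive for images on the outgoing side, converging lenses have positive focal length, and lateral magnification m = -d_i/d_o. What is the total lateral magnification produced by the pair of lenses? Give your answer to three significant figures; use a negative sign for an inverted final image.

First lens: d_i1 = 1/(1/(-25.5) - 1/58) = -17.713 cm.
m_1 = -(-17.713)/58 = 0.3054.
With d_i1 < 0 the first image is virtual and lies on the object side; the object distance for lens 2 is d_o2 = 14.5 - (-17.713) = 32.213 cm.
Second lens: d_i2 = 1/(1/10.5 - 1/(32.213)) = 15.578 cm.
m_2 = -(15.578)/(32.213) = -0.4836.
Total m = m_1 x m_2 = (0.3054)(-0.4836) = -0.1477.

-0.148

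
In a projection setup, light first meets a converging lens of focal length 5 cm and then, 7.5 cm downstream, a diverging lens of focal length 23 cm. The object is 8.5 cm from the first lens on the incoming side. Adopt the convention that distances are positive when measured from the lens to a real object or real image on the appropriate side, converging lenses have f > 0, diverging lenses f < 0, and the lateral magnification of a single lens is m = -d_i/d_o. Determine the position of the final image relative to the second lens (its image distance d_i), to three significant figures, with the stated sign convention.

5.82 cm

Lens 1: 1/d_i1 = 1/f_1 - 1/d_o1 = 1/5 - 1/8.5 = 0.08235 cm^-1, so d_i1 = 12.143 cm.
This image would form 12.143 cm past lens 1, i.e. 4.643 cm beyond lens 2, so it is a virtual object for lens 2: d_o2 = 7.5 - 12.143 = -4.643 cm.
Lens 2: 1/d_i2 = 1/f_2 - 1/d_o2 = 1/(-23) - 1/(-4.643) = 0.17191 cm^-1, so d_i2 = 5.817 cm.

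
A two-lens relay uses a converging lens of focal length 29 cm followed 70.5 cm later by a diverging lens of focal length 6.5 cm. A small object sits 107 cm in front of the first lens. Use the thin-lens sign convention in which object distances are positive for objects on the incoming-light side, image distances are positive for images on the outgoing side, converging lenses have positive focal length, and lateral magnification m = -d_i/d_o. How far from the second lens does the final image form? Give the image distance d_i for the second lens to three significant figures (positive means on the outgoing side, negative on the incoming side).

-5.36 cm

First lens: d_i1 = 1/(1/29 - 1/107) = 39.782 cm.
Object distance for lens 2: d_o2 = 70.5 - 39.782 = 30.718 cm.
Second lens: d_i2 = 1/(1/(-6.5) - 1/(30.718)) = -5.365 cm.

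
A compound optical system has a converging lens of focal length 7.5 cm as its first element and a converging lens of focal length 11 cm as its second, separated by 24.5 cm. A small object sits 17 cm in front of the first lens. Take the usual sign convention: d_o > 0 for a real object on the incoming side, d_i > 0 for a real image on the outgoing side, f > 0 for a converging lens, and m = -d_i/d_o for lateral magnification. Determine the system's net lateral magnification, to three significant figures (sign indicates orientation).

110

First lens: d_i1 = 1/(1/7.5 - 1/17) = 13.421 cm.
m_1 = -(13.421)/17 = -0.7895.
The intermediate image is 13.421 cm to the right of lens 1, so d_o2 = L - d_i1 = 24.5 - 13.421 = 11.079 cm.
Second lens: d_i2 = 1/(1/11 - 1/(11.079)) = 1543.667 cm.
m_2 = -(1543.667)/(11.079) = -139.3333.
Total m = m_1 x m_2 = (-0.7895)(-139.3333) = 110.0000.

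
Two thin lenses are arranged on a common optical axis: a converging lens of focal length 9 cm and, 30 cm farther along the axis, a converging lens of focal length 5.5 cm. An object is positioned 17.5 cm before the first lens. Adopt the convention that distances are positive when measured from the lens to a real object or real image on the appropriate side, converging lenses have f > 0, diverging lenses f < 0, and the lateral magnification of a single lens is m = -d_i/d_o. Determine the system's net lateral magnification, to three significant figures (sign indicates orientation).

Applying the thin-lens equation to the first lens, 1/9 = 1/17.5 + 1/d_i1, which gives d_i1 = 18.529 cm.
Its lateral magnification is m_1 = -d_i1/d_o1 = -(18.529)/17.5 = -1.0588.
The intermediate image is 18.529 cm to the right of lens 1, so d_o2 = L - d_i1 = 30 - 18.529 = 11.471 cm.
Applying the thin-lens equation again with f_2 = 5.5 cm and d_o2 = 11.471 cm gives d_i2 = 10.567 cm.
m_2 = -(10.567)/(11.471) = -0.9212.
The system's lateral magnification is m_1 m_2 = (-1.0588)(-0.9212) = 0.9754.

0.975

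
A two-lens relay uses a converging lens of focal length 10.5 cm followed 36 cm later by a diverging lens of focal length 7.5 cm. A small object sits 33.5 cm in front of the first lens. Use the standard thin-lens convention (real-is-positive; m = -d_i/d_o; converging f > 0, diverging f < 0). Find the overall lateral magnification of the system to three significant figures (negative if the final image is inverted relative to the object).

Lens 1: 1/d_i1 = 1/f_1 - 1/d_o1 = 1/10.5 - 1/33.5 = 0.06539 cm^-1, so d_i1 = 15.293 cm.
m_1 = -(15.293)/33.5 = -0.4565.
That image sits 20.707 cm in front of the second lens, so d_o2 = 20.707 cm.
Lens 2: 1/d_i2 = 1/f_2 - 1/d_o2 = 1/(-7.5) - 1/(20.707) = -0.18163 cm^-1, so d_i2 = -5.506 cm.
m_2 = -(-5.506)/(20.707) = 0.2659.
Total m = m_1 x m_2 = (-0.4565)(0.2659) = -0.1214.

-0.121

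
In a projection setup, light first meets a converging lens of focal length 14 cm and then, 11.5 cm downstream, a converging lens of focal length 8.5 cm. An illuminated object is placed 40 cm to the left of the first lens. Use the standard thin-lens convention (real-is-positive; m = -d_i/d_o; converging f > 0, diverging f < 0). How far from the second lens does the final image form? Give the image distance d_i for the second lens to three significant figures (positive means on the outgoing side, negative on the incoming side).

4.60 cm

Lens 1: 1/d_i1 = 1/f_1 - 1/d_o1 = 1/14 - 1/40 = 0.04643 cm^-1, so d_i1 = 21.538 cm.
Since 21.538 cm > 11.5 cm, the first image lies past the second lens and serves as a virtual object: d_o2 = L - d_i1 = -10.038 cm.
Lens 2: 1/d_i2 = 1/f_2 - 1/d_o2 = 1/8.5 - 1/(-10.038) = 0.21726 cm^-1, so d_i2 = 4.603 cm.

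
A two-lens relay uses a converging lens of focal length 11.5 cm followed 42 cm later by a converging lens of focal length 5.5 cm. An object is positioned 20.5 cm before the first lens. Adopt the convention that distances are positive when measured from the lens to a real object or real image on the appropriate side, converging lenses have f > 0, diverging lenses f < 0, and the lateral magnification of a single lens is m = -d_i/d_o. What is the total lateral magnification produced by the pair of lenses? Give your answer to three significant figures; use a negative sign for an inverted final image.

0.682

First lens: d_i1 = 1/(1/11.5 - 1/20.5) = 26.194 cm.
m_1 = -(26.194)/20.5 = -1.2778.
Object distance for lens 2: d_o2 = 42 - 26.194 = 15.806 cm.
Second lens: d_i2 = 1/(1/5.5 - 1/(15.806)) = 8.435 cm.
m_2 = -(8.435)/(15.806) = -0.5337.
Overall magnification: m = m_1 m_2 = 0.6819.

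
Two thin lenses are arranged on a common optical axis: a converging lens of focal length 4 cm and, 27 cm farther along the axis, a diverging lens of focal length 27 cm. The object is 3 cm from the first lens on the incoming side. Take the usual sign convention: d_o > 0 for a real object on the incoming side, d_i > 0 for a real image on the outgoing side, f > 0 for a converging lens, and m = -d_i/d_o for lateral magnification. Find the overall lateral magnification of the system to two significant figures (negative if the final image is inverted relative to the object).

1.6

Lens 1: 1/d_i1 = 1/f_1 - 1/d_o1 = 1/4 - 1/3 = -0.08333 cm^-1, so d_i1 = -12.000 cm.
m_1 = -(-12.000)/3 = 4.0000.
With d_i1 < 0 the first image is virtual and lies on the object side; the object distance for lens 2 is d_o2 = 27 - (-12.000) = 39.000 cm.
Lens 2: 1/d_i2 = 1/f_2 - 1/d_o2 = 1/(-27) - 1/(39.000) = -0.06268 cm^-1, so d_i2 = -15.955 cm.
m_2 = -(-15.955)/(39.000) = 0.4091.
Total m = m_1 x m_2 = (4.0000)(0.4091) = 1.6364.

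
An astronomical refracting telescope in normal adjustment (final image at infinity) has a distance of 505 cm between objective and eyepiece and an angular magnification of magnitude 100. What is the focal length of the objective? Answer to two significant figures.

In normal adjustment the tube length equals f_obj + f_eye and |M| = f_obj/f_eye.
So f_obj = 100 f_eye and 100 f_eye + f_eye = 505 cm, giving f_eye = 505/101 = 5.000 cm and f_obj = 500.000 cm.

500 cm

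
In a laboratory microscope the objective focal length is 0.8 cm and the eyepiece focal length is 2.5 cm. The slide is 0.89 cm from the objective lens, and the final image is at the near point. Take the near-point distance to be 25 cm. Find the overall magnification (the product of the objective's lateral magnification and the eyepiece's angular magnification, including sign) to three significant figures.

-97.8

Objective: 1/d_i = 1/f_obj - 1/d_o = 1/0.8 - 1/0.89 = 0.12640 cm^-1, so d_i = 7.911 cm.
m_obj = -d_i/d_o = -7.911/0.89 = -8.889.
Eyepiece angular magnification (image at near point): M_eye = 1 + D/f_e = 1 + 25/2.5 = 11.000.
Overall M = m_obj x M_eye = (-8.889)(11.000) = -97.78.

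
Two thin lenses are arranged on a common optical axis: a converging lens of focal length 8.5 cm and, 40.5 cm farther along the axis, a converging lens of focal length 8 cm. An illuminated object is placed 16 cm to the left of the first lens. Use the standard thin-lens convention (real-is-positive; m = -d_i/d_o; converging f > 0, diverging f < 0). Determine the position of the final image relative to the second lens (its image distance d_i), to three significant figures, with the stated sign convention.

Lens 1: 1/d_i1 = 1/f_1 - 1/d_o1 = 1/8.5 - 1/16 = 0.05515 cm^-1, so d_i1 = 18.133 cm.
That image sits 22.367 cm in front of the second lens, so d_o2 = 22.367 cm.
Lens 2: 1/d_i2 = 1/f_2 - 1/d_o2 = 1/8 - 1/(22.367) = 0.08029 cm^-1, so d_i2 = 12.455 cm.

12.5 cm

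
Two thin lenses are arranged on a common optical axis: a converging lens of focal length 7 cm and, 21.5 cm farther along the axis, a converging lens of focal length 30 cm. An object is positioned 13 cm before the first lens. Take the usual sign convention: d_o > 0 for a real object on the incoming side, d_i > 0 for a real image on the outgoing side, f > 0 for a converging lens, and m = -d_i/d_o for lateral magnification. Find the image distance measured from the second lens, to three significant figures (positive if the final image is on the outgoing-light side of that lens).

-8.03 cm

Lens 1: 1/d_i1 = 1/f_1 - 1/d_o1 = 1/7 - 1/13 = 0.06593 cm^-1, so d_i1 = 15.167 cm.
The intermediate image is 15.167 cm to the right of lens 1, so d_o2 = L - d_i1 = 21.5 - 15.167 = 6.333 cm.
Lens 2: 1/d_i2 = 1/f_2 - 1/d_o2 = 1/30 - 1/(6.333) = -0.12456 cm^-1, so d_i2 = -8.028 cm.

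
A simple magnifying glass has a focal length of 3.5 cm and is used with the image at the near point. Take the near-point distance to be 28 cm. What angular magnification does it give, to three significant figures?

9.00

M = 1 + D/f = 1 + 28/3.5 = 9.000.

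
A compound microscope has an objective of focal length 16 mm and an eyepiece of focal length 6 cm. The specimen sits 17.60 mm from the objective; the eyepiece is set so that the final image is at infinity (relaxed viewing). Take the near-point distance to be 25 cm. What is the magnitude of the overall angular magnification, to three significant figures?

Convert to cm: f_obj = 16 mm = 1.6 cm; d_o = 17.60 mm = 1.76 cm.
Objective: 1/d_i = 1/f_obj - 1/d_o = 1/1.6 - 1/1.76 = 0.05682 cm^-1, so d_i = 17.600 cm.
m_obj = -d_i/d_o = -17.600/1.76 = -10.000.
Eyepiece angular magnification (image at infinity): M_eye = D/f_e = 25/6 = 4.167.
Overall M = m_obj x M_eye = (-10.000)(4.167) = -41.67.
|M| = 41.67.

41.7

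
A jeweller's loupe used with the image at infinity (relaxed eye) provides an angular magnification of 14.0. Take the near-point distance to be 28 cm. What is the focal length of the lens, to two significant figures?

For the image at infinity, M = D/f.
f = D/M = 28/14.0 = 2.000 cm.

2.0 cm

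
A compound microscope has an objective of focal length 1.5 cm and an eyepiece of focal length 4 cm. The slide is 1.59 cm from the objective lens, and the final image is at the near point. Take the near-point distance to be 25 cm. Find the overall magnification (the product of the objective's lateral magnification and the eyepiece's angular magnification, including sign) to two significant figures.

-120

Objective: 1/d_i = 1/f_obj - 1/d_o = 1/1.5 - 1/1.59 = 0.03774 cm^-1, so d_i = 26.500 cm.
m_obj = -d_i/d_o = -26.500/1.59 = -16.667.
Eyepiece angular magnification (image at near point): M_eye = 1 + D/f_e = 1 + 25/4 = 7.250.
Overall M = m_obj x M_eye = (-16.667)(7.250) = -120.83.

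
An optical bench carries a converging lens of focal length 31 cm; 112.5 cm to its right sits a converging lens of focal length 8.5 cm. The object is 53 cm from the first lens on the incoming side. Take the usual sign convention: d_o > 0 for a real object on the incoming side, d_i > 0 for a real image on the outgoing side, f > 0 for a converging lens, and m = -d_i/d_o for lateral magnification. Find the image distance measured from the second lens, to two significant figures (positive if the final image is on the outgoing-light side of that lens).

Lens 1: 1/d_i1 = 1/f_1 - 1/d_o1 = 1/31 - 1/53 = 0.01339 cm^-1, so d_i1 = 74.682 cm.
The intermediate image is 74.682 cm to the right of lens 1, so d_o2 = L - d_i1 = 112.5 - 74.682 = 37.818 cm.
Lens 2: 1/d_i2 = 1/f_2 - 1/d_o2 = 1/8.5 - 1/(37.818) = 0.09120 cm^-1, so d_i2 = 10.964 cm.

11 cm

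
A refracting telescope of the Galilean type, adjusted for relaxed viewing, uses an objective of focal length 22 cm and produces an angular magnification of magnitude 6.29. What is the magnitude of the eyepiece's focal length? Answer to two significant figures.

3.5 cm

|M| = f_obj/|f_eye|, so |f_eye| = f_obj/|M| = 22/6.29 = 3.498 cm.
(The eyepiece is diverging, so its signed focal length is -3.498 cm.)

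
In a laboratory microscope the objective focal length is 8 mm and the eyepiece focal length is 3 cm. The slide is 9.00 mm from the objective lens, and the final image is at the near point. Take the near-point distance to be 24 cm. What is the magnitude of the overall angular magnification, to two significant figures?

72

Convert to cm: f_obj = 8 mm = 0.8 cm; d_o = 9.00 mm = 0.90 cm.
Objective: 1/d_i = 1/f_obj - 1/d_o = 1/0.8 - 1/0.90 = 0.13889 cm^-1, so d_i = 7.200 cm.
m_obj = -d_i/d_o = -7.200/0.90 = -8.000.
Eyepiece angular magnification (image at near point): M_eye = 1 + D/f_e = 1 + 24/3 = 9.000.
Overall M = m_obj x M_eye = (-8.000)(9.000) = -72.00.
|M| = 72.00.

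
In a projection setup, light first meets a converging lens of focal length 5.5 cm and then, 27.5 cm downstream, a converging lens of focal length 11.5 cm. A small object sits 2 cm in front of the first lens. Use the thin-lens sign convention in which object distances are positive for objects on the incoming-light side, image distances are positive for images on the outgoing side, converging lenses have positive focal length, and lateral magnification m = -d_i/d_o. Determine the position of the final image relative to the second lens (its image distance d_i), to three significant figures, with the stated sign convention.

Lens 1: 1/d_i1 = 1/f_1 - 1/d_o1 = 1/5.5 - 1/2 = -0.31818 cm^-1, so d_i1 = -3.143 cm.
With d_i1 < 0 the first image is virtual and lies on the object side; the object distance for lens 2 is d_o2 = 27.5 - (-3.143) = 30.643 cm.
Lens 2: 1/d_i2 = 1/f_2 - 1/d_o2 = 1/11.5 - 1/(30.643) = 0.05432 cm^-1, so d_i2 = 18.409 cm.

18.4 cm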